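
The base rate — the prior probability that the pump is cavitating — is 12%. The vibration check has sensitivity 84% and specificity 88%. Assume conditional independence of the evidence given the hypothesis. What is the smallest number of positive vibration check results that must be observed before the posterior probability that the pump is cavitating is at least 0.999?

5

Prior odds: 0.12 ÷ 0.88 = 3/22.
False-positive rate = 1 − 0.88 = 0.12; likelihood ratio of a positive = 0.84/0.12 = 7.
Target odds: 0.999 ÷ 0.001 = 999.
Need (3/22) × 7ⁿ ≥ 999, i.e. 7ⁿ ≥ 7326.
7⁴ = 2401 falls short of 7326 but 7⁵ = 16807 reaches it, so n = 5.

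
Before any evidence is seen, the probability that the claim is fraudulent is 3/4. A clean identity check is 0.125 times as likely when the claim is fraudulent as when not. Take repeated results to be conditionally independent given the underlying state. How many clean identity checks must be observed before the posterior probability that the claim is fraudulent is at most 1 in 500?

4

Prior odds: 0.75 ÷ 0.25 = 3.
Likelihood ratio per clean identity check = 0.125.
Target odds: 0.002 ÷ 0.998 = 1/499.
Need 3 × 0.125ⁿ ≤ 1/499, i.e. 0.125ⁿ ≤ 1/1497.
0.125³ = 0.001953125 is still above 1/1497 but 0.125⁴ = 1/4096 is at or below it, so n = 4.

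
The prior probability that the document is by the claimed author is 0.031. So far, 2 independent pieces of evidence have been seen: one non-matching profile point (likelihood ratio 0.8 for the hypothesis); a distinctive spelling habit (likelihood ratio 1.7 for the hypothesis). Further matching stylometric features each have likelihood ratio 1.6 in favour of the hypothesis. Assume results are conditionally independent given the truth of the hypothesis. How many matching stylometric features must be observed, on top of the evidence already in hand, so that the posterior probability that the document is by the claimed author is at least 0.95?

Prior odds = 0.031/0.969 = 31/969.
Combined Bayes factor of the evidence already in hand = 0.8 × 1.7 = 1.36.
Odds after that evidence = (31/969) × 1.36 = 62/1425.
Target odds = 0.95/0.05 = 19.
Need 1.6ⁿ ≥ 19 ÷ (62/1425) = 27075/62.
1.6¹² ≈281.475 falls short of 27075/62 but 1.6¹³ ≈450.36 reaches it, so n = 13.

13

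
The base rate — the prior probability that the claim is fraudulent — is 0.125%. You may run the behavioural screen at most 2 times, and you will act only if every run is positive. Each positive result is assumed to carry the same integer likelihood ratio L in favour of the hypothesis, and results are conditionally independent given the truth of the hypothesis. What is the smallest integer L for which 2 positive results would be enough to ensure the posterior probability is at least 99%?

282

Prior odds = 0.00125/0.99875 = 1/799.
Target odds = 0.99/0.01 = 99.
Need L² ≥ 99 ÷ (1/799) = 79101.
281² = 78961 < 79101 ≤ 79524 = 282², so L = 282.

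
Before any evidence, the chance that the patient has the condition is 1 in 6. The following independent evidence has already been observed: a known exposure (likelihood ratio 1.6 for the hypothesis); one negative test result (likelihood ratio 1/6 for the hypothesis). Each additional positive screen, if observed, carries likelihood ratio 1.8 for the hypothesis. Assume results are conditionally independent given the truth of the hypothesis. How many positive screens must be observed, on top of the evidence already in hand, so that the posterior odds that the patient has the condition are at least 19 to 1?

10

Prior odds = (1/6)/(5/6) = 0.2.
Combined Bayes factor of the evidence already in hand = 1.6 × (1/6) = 4/15.
Odds after that evidence = 0.2 × 4/15 = 4/75.
Target odds = 19.
Need 1.8ⁿ ≥ 19 ÷ (4/75) = 356.25.
1.8⁹ = 387420489/1953125 falls short of 356.25 but 1.8¹⁰ ≈357.047 reaches it, so n = 10.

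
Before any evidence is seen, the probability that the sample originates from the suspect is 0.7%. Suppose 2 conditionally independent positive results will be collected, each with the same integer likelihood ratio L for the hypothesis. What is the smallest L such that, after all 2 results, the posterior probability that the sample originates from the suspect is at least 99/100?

Prior odds = 0.007/0.993 = 7/993.
Target odds = 0.99/0.01 = 99.
Need L² ≥ 99 ÷ (7/993) = 98307/7.
118² = 13924 < 98307/7 ≤ 14161 = 119², so L = 119.

119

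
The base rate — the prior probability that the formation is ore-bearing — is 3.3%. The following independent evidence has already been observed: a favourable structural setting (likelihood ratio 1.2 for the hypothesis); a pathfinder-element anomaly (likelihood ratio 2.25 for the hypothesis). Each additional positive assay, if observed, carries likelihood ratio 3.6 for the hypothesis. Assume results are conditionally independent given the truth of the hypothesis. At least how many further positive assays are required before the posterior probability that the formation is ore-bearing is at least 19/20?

5

Prior odds = 0.033/0.967 = 33/967.
Combined Bayes factor of the evidence already in hand = 1.2 × 2.25 = 2.7.
Odds after that evidence = (33/967) × 2.7 = 891/9670.
Target odds = 0.95/0.05 = 19.
Need 3.6ⁿ ≥ 19 ÷ (891/9670) = 183730/891.
3.6⁴ = 167.9616 falls short of 183730/891 but 3.6⁵ = 604.66176 reaches it, so n = 5.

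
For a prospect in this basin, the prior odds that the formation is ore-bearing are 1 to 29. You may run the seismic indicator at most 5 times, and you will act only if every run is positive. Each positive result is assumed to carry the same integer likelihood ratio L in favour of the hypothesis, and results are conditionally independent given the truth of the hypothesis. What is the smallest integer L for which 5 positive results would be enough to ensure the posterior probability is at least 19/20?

Prior odds = 1/29.
Target odds = 0.95/0.05 = 19.
Need L⁵ ≥ 19 ÷ (1/29) = 551.
3⁵ = 243 < 551 ≤ 1024 = 4⁵, so L = 4.

4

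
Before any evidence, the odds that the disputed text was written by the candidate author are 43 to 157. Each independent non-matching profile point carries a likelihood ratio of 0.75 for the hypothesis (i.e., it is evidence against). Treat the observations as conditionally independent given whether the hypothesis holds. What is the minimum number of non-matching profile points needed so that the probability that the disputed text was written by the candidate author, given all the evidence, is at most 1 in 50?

10

Prior odds = 43/157.
Likelihood ratio per non-matching profile point = 0.75.
Target odds: 0.02 ÷ 0.98 = 1/49.
Need (43/157) × 0.75ⁿ ≤ 1/49, i.e. 0.75ⁿ ≤ 157/2107.
0.75⁹ = 19683/262144 is still above 157/2107 but 0.75¹⁰ = 59049/1048576 is at or below it, so n = 10.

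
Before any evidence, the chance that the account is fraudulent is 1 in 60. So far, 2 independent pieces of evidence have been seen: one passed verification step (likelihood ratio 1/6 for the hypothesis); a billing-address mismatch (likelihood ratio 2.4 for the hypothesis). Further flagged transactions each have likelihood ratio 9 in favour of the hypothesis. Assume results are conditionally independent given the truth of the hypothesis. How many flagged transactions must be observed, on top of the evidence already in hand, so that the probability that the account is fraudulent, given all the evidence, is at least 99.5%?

5

Prior odds = (1/60)/(59/60) = 1/59.
Combined Bayes factor of the evidence already in hand = (1/6) × 2.4 = 0.4.
Odds after that evidence = (1/59) × 0.4 = 2/295.
Target odds = 0.995/0.005 = 199.
Need 9ⁿ ≥ 199 ÷ (2/295) = 29352.5.
9⁴ = 6561 falls short of 29352.5 but 9⁵ = 59049 reaches it, so n = 5.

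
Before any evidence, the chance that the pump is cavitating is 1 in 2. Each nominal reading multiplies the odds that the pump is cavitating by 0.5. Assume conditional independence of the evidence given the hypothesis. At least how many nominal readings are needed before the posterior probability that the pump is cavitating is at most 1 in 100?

7

Prior odds: 0.5 ÷ 0.5 = 1.
Likelihood ratio per nominal reading = 0.5.
Target odds: 0.01 ÷ 0.99 = 1/99.
Need 1 × 0.5ⁿ ≤ 1/99, i.e. 0.5ⁿ ≤ 1/99.
0.5⁶ = 0.015625 is still above 1/99 but 0.5⁷ = 0.0078125 is at or below it, so n = 7.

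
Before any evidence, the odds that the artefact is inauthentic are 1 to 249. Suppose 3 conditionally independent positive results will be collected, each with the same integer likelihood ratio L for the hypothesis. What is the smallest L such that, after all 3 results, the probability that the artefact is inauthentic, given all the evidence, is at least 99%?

Prior odds = 1/249.
Target odds = 0.99/0.01 = 99.
Need L³ ≥ 99 ÷ (1/249) = 24651.
29³ = 24389 < 24651 ≤ 27000 = 30³, so L = 30.

30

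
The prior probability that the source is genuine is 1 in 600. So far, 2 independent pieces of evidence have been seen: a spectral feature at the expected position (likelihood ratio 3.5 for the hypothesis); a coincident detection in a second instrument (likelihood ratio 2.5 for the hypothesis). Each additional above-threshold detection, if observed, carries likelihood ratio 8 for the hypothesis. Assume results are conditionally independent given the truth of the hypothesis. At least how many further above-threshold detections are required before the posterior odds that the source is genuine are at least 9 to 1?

4

Prior odds = (1/600)/(599/600) = 1/599.
Combined Bayes factor of the evidence already in hand = 3.5 × 2.5 = 8.75.
Odds after that evidence = (1/599) × 8.75 = 35/2396.
Target odds = 9.
Need 8ⁿ ≥ 9 ÷ (35/2396) = 21564/35.
8³ = 512 falls short of 21564/35 but 8⁴ = 4096 reaches it, so n = 4.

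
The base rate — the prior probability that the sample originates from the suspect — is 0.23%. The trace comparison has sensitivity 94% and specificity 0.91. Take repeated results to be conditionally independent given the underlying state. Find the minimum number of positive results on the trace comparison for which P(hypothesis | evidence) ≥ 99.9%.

Prior odds: 0.0023 ÷ 0.9977 = 23/9977.
False-positive rate = 1 − 0.91 = 0.09; likelihood ratio of a positive = 0.94/0.09 = 94/9.
Target odds: 0.999 ÷ 0.001 = 999.
Need (23/9977) × (94/9)ⁿ ≥ 999, i.e. (94/9)ⁿ ≥ 9967023/23.
(94/9)⁵ ≈124287 falls short of 9967023/23 but (94/9)⁶ ≈1.29811e+06 reaches it, so n = 6.

6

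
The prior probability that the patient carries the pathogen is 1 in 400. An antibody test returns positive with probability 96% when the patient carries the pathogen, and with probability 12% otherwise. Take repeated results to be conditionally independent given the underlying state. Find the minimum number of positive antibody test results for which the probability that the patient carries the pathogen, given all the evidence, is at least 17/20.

4

Prior odds: 0.0025 ÷ 0.9975 = 1/399.
Likelihood ratio of a positive result = 0.96/0.12 = 8.
Target odds: 0.85 ÷ 0.15 = 17/3.
Require 8ⁿ ≥ 17/3 ÷ (1/399) = 2261.
8³ = 512 falls short of 2261 but 8⁴ = 4096 reaches it, so n = 4.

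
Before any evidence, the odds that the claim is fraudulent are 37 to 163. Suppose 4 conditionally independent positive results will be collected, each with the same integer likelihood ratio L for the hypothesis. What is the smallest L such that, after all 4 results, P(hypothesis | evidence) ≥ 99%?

Prior odds = 37/163.
Target odds = 0.99/0.01 = 99.
Need L⁴ ≥ 99 ÷ (37/163) = 16137/37.
4⁴ = 256 < 16137/37 ≤ 625 = 5⁴, so L = 5.

5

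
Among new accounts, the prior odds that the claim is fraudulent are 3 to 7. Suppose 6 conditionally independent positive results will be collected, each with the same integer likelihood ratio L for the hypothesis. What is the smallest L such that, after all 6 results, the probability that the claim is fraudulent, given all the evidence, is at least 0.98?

Prior odds = 3/7.
Target odds = 0.98/0.02 = 49.
Need L⁶ ≥ 49 ÷ (3/7) = 343/3.
2⁶ = 64 < 343/3 ≤ 729 = 3⁶, so L = 3.

3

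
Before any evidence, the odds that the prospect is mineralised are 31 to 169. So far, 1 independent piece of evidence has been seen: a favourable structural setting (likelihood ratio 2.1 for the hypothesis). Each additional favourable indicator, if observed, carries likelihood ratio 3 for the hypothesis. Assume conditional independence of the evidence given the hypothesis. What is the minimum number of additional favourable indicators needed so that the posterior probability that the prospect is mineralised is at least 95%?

Prior odds = 31/169.
Bayes factor of the evidence already in hand = 2.1.
Odds after that evidence = (31/169) × 2.1 = 651/1690.
Target odds = 0.95/0.05 = 19.
Need 3ⁿ ≥ 19 ÷ (651/1690) = 32110/651.
3³ = 27 falls short of 32110/651 but 3⁴ = 81 reaches it, so n = 4.

4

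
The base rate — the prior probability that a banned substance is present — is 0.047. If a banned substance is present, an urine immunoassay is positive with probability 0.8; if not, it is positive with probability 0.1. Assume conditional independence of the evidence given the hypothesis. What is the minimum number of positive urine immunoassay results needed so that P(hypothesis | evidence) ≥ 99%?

Prior odds: 0.047 ÷ 0.953 = 47/953.
Likelihood ratio of a positive = 0.8/0.1 = 8.
Target odds: 0.99 ÷ 0.01 = 99.
Require 8ⁿ ≥ 99 ÷ (47/953) = 94347/47.
8³ = 512 falls short of 94347/47 but 8⁴ = 4096 reaches it, so n = 4.

4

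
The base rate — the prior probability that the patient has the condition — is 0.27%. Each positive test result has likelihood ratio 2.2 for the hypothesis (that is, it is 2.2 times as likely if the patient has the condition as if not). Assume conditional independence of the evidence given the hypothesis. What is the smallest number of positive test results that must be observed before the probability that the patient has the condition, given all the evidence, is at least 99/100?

Prior odds: 0.0027 ÷ 0.9973 = 27/9973.
Likelihood ratio per positive test result = 2.2.
Target odds: 0.99 ÷ 0.01 = 99.
Require 2.2ⁿ ≥ 99 ÷ (27/9973) = 109703/3.
2.2¹³ ≈28281 falls short of 109703/3 but 2.2¹⁴ ≈62218.2 reaches it, so n = 14.

14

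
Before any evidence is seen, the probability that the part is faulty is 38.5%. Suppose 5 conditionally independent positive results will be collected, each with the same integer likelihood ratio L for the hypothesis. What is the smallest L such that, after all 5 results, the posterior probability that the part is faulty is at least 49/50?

3

Prior odds = 0.385/0.615 = 77/123.
Target odds = 0.98/0.02 = 49.
Need L⁵ ≥ 49 ÷ (77/123) = 861/11.
2⁵ = 32 < 861/11 ≤ 243 = 3⁵, so L = 3.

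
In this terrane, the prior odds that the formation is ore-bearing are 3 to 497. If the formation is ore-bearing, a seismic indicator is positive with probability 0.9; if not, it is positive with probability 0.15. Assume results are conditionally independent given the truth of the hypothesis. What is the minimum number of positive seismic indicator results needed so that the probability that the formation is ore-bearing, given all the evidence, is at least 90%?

Prior odds = 3/497.
Likelihood ratio of a positive = 0.9/0.15 = 6.
Target posterior odds = 0.9/0.1 = 9.
Require 6ⁿ ≥ 9 ÷ (3/497) = 1491.
6⁴ = 1296 falls short of 1491 but 6⁵ = 7776 reaches it, so n = 5.

5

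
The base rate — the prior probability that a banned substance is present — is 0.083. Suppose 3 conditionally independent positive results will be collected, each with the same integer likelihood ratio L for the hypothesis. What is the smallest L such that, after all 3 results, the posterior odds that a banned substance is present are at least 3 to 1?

4

Prior odds = 0.083/0.917 = 83/917.
Target odds = 3.
Need L³ ≥ 3 ÷ (83/917) = 2751/83.
3³ = 27 < 2751/83 ≤ 64 = 4³, so L = 4.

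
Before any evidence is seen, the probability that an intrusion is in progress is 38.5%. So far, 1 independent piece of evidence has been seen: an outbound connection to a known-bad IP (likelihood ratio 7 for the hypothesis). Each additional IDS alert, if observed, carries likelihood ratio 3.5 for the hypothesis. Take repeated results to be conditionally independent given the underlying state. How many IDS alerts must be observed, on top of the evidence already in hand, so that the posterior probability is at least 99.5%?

4

Prior odds = 0.385/0.615 = 77/123.
Bayes factor of the evidence already in hand = 7.
Odds after that evidence = (77/123) × 7 = 539/123.
Target odds = 0.995/0.005 = 199.
Need 3.5ⁿ ≥ 199 ÷ (539/123) = 24477/539.
3.5³ = 42.875 falls short of 24477/539 but 3.5⁴ = 150.0625 reaches it, so n = 4.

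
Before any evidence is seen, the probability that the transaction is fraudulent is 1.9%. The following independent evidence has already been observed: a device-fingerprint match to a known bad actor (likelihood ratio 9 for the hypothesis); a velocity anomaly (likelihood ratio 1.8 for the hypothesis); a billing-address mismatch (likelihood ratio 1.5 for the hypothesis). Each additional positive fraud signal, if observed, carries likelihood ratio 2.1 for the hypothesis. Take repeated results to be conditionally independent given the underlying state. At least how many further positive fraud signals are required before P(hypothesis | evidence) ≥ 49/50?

7

Prior odds = 0.019/0.981 = 19/981.
Combined Bayes factor of the evidence already in hand = 9 × 1.8 × 1.5 = 24.3.
Odds after that evidence = (19/981) × 24.3 = 513/1090.
Target odds = 0.98/0.02 = 49.
Need 2.1ⁿ ≥ 49 ÷ (513/1090) = 53410/513.
2.1⁶ = 85766121/1000000 falls short of 53410/513 but 2.1⁷ ≈180.109 reaches it, so n = 7.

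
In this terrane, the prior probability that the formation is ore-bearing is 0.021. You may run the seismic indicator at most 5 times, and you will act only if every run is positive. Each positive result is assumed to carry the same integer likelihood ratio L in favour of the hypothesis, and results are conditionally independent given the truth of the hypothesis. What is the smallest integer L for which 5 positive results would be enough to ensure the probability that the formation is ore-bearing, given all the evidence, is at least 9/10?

4

Prior odds = 0.021/0.979 = 21/979.
Target odds = 0.9/0.1 = 9.
Need L⁵ ≥ 9 ÷ (21/979) = 2937/7.
3⁵ = 243 < 2937/7 ≤ 1024 = 4⁵, so L = 4.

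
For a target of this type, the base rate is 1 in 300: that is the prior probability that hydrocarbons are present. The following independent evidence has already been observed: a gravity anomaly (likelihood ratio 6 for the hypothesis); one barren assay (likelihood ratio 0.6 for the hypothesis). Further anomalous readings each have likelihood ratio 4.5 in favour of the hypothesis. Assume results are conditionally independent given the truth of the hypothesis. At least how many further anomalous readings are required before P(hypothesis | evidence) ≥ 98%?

Prior odds = (1/300)/(299/300) = 1/299.
Combined Bayes factor of the evidence already in hand = 6 × 0.6 = 3.6.
Odds after that evidence = (1/299) × 3.6 = 18/1495.
Target odds = 0.98/0.02 = 49.
Need 4.5ⁿ ≥ 49 ÷ (18/1495) = 73255/18.
4.5⁵ = 1845.28125 falls short of 73255/18 but 4.5⁶ = 8303.765625 reaches it, so n = 6.

6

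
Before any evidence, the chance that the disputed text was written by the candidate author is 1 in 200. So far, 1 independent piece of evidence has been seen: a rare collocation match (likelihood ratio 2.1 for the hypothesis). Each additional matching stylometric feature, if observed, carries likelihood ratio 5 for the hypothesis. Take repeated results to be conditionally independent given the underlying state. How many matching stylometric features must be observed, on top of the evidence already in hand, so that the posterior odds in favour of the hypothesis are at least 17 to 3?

4

Prior odds = 0.005/0.995 = 1/199.
Bayes factor of the evidence already in hand = 2.1.
Odds after that evidence = (1/199) × 2.1 = 21/1990.
Target odds = 17/3.
Need 5ⁿ ≥ 17/3 ÷ (21/1990) = 33830/63.
5³ = 125 falls short of 33830/63 but 5⁴ = 625 reaches it, so n = 4.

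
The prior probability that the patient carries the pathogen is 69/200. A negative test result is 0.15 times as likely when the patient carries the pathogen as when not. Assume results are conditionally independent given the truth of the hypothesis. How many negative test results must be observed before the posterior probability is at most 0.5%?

3

Prior odds = 0.345/0.655 = 69/131.
Likelihood ratio per negative test result = 0.15.
Target odds: 0.005 ÷ 0.995 = 1/199.
Need (69/131) × 0.15ⁿ ≤ 1/199, i.e. 0.15ⁿ ≤ 131/13731.
0.15² = 0.0225 is still above 131/13731 but 0.15³ = 0.003375 is at or below it, so n = 3.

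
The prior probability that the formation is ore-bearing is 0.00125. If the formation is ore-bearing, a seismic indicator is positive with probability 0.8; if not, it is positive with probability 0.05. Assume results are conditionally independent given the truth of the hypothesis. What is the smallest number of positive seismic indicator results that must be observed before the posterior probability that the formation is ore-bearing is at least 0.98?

4

Prior odds: 0.00125 ÷ 0.99875 = 1/799.
Likelihood ratio of a positive = 0.8/0.05 = 16.
Target posterior odds = 0.98/0.02 = 49.
Need (1/799) × 16ⁿ ≥ 49, i.e. 16ⁿ ≥ 39151.
16³ = 4096 falls short of 39151 but 16⁴ = 65536 reaches it, so n = 4.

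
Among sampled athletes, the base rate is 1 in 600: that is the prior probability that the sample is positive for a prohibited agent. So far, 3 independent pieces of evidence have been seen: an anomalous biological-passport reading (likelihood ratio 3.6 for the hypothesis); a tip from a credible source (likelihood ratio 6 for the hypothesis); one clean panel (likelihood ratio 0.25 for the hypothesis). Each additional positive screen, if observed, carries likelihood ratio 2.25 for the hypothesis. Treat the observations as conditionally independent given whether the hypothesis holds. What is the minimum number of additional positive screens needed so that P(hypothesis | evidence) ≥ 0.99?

12

Prior odds = (1/600)/(599/600) = 1/599.
Combined Bayes factor of the evidence already in hand = 3.6 × 6 × 0.25 = 5.4.
Odds after that evidence = (1/599) × 5.4 = 27/2995.
Target odds = 0.99/0.01 = 99.
Need 2.25ⁿ ≥ 99 ÷ (27/2995) = 32945/3.
2.25¹¹ ≈7481.83 falls short of 32945/3 but 2.25¹² ≈16834.1 reaches it, so n = 12.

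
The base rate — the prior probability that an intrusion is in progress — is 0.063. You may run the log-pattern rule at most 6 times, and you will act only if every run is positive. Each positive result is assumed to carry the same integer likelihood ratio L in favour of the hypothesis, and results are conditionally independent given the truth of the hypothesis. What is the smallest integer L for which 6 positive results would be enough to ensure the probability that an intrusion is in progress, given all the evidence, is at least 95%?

3

Prior odds = 0.063/0.937 = 63/937.
Target odds = 0.95/0.05 = 19.
Need L⁶ ≥ 19 ÷ (63/937) = 17803/63.
2⁶ = 64 < 17803/63 ≤ 729 = 3⁶, so L = 3.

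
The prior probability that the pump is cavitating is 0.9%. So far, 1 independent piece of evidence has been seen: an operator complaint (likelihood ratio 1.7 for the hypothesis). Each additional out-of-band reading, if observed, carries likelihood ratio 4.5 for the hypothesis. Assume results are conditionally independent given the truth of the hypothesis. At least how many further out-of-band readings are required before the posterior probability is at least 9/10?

5

Prior odds = 0.009/0.991 = 9/991.
Bayes factor of the evidence already in hand = 1.7.
Odds after that evidence = (9/991) × 1.7 = 153/9910.
Target odds = 0.9/0.1 = 9.
Need 4.5ⁿ ≥ 9 ÷ (153/9910) = 9910/17.
4.5⁴ = 410.0625 falls short of 9910/17 but 4.5⁵ = 1845.28125 reaches it, so n = 5.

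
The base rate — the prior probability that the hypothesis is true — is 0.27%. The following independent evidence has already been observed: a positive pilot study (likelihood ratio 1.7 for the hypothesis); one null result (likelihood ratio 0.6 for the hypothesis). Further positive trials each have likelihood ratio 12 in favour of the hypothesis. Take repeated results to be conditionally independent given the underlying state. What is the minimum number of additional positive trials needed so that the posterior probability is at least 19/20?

4

Prior odds = 0.0027/0.9973 = 27/9973.
Combined Bayes factor of the evidence already in hand = 1.7 × 0.6 = 1.02.
Odds after that evidence = (27/9973) × 1.02 = 1377/498650.
Target odds = 0.95/0.05 = 19.
Need 12ⁿ ≥ 19 ÷ (1377/498650) = 9474350/1377.
12³ = 1728 falls short of 9474350/1377 but 12⁴ = 20736 reaches it, so n = 4.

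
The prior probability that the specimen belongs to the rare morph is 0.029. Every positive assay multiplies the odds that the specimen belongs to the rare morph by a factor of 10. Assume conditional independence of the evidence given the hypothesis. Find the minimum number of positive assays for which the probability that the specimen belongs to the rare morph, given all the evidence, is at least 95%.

Prior odds = 0.029/0.971 = 29/971.
Likelihood ratio per positive assay = 10.
Target posterior odds = 0.95/0.05 = 19.
Require 10ⁿ ≥ 19 ÷ (29/971) = 18449/29.
10² = 100 falls short of 18449/29 but 10³ = 1000 reaches it, so n = 3.

3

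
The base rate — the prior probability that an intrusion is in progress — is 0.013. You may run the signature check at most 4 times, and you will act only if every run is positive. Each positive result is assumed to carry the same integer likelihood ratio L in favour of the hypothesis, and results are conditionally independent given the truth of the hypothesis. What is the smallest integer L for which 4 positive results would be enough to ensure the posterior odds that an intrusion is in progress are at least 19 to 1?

Prior odds = 0.013/0.987 = 13/987.
Target odds = 19.
Need L⁴ ≥ 19 ÷ (13/987) = 18753/13.
6⁴ = 1296 < 18753/13 ≤ 2401 = 7⁴, so L = 7.

7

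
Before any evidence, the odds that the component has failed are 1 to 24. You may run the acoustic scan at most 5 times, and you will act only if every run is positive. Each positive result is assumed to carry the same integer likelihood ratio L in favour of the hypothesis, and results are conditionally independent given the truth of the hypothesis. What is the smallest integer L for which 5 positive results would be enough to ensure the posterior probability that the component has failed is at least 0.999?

8

Prior odds = 1/24.
Target odds = 0.999/0.001 = 999.
Need L⁵ ≥ 999 ÷ (1/24) = 23976.
7⁵ = 16807 < 23976 ≤ 32768 = 8⁵, so L = 8.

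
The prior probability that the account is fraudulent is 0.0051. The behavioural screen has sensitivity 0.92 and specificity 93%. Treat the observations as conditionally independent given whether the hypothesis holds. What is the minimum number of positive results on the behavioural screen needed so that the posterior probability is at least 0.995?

5

Prior odds: 0.0051 ÷ 0.9949 = 51/9949.
False-positive rate = 1 − 0.93 = 0.07; likelihood ratio of a positive = 0.92/0.07 = 92/7.
Target odds: 0.995 ÷ 0.005 = 199.
Need (51/9949) × (92/7)ⁿ ≥ 199, i.e. (92/7)ⁿ ≥ 1979851/51.
(92/7)⁴ = 71639296/2401 falls short of 1979851/51 but (92/7)⁵ ≈392147 reaches it, so n = 5.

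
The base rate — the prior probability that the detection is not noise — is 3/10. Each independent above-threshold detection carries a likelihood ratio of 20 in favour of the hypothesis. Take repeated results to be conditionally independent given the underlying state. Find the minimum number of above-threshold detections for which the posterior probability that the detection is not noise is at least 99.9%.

3

Prior odds: 0.3 ÷ 0.7 = 3/7.
Likelihood ratio per above-threshold detection = 20.
Target odds: 0.999 ÷ 0.001 = 999.
Need (3/7) × 20ⁿ ≥ 999, i.e. 20ⁿ ≥ 2331.
20² = 400 falls short of 2331 but 20³ = 8000 reaches it, so n = 3.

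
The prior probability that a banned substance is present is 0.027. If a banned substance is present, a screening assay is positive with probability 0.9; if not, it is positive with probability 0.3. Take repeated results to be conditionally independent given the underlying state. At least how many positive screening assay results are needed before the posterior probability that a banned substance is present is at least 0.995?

Prior odds: 0.027 ÷ 0.973 = 27/973.
Likelihood ratio of a positive = 0.9/0.3 = 3.
Target posterior odds = 0.995/0.005 = 199.
Require 3ⁿ ≥ 199 ÷ (27/973) = 193627/27.
3⁸ = 6561 falls short of 193627/27 but 3⁹ = 19683 reaches it, so n = 9.

9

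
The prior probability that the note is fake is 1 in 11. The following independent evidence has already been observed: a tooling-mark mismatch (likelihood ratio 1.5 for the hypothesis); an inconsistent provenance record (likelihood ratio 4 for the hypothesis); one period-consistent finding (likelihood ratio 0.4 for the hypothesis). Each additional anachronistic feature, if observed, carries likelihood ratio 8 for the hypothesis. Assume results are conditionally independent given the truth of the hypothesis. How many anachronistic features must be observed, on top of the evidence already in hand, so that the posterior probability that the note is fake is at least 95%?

3

Prior odds = (1/11)/(10/11) = 0.1.
Combined Bayes factor of the evidence already in hand = 1.5 × 4 × 0.4 = 2.4.
Odds after that evidence = 0.1 × 2.4 = 0.24.
Target odds = 0.95/0.05 = 19.
Need 8ⁿ ≥ 19 ÷ 0.24 = 475/6.
8² = 64 falls short of 475/6 but 8³ = 512 reaches it, so n = 3.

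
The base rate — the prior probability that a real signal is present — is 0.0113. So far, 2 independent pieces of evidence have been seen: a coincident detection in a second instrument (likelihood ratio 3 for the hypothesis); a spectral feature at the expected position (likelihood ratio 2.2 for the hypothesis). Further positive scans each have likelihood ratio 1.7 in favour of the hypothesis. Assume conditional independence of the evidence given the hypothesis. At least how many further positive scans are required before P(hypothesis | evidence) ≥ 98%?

Prior odds = 0.0113/0.9887 = 113/9887.
Combined Bayes factor of the evidence already in hand = 3 × 2.2 = 6.6.
Odds after that evidence = (113/9887) × 6.6 = 3729/49435.
Target odds = 0.98/0.02 = 49.
Need 1.7ⁿ ≥ 49 ÷ (3729/49435) = 2422315/3729.
1.7¹² ≈582.622 falls short of 2422315/3729 but 1.7¹³ ≈990.458 reaches it, so n = 13.

13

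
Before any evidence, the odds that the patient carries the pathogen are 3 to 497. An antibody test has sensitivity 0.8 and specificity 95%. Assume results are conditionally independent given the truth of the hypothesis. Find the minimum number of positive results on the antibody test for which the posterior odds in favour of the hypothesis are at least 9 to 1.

Prior odds = 3/497.
False-positive rate = 1 − 0.95 = 0.05; likelihood ratio of a positive = 0.8/0.05 = 16.
Target odds = 9.
Need (3/497) × 16ⁿ ≥ 9, i.e. 16ⁿ ≥ 1491.
16² = 256 falls short of 1491 but 16³ = 4096 reaches it, so n = 3.

3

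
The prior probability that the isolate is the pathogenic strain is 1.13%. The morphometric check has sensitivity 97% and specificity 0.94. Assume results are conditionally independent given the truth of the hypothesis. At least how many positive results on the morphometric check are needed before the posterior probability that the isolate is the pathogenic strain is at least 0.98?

4

Prior odds: 0.0113 ÷ 0.9887 = 113/9887.
False-positive rate = 1 − 0.94 = 0.06; likelihood ratio of a positive = 0.97/0.06 = 97/6.
Target posterior odds = 0.98/0.02 = 49.
Need (113/9887) × (97/6)ⁿ ≥ 49, i.e. (97/6)ⁿ ≥ 484463/113.
(97/6)³ = 912673/216 falls short of 484463/113 but (97/6)⁴ = 88529281/1296 reaches it, so n = 4.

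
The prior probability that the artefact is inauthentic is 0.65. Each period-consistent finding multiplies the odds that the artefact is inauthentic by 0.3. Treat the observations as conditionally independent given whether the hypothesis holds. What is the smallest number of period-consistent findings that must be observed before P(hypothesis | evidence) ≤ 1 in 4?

Prior odds: 0.65 ÷ 0.35 = 13/7.
Likelihood ratio per period-consistent finding = 0.3.
Target odds: 0.25 ÷ 0.75 = 1/3.
Need (13/7) × 0.3ⁿ ≤ 1/3, i.e. 0.3ⁿ ≤ 7/39.
0.3¹ = 0.3 is still above 7/39 but 0.3² = 0.09 is at or below it, so n = 2.

2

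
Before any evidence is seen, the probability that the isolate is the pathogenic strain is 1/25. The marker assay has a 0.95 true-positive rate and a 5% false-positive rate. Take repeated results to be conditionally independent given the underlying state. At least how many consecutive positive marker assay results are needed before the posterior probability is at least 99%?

Prior odds: 0.04 ÷ 0.96 = 1/24.
Likelihood ratio of a positive result = 0.95/0.05 = 19.
Target posterior odds = 0.99/0.01 = 99.
Require 19ⁿ ≥ 99 ÷ (1/24) = 2376.
19² = 361 falls short of 2376 but 19³ = 6859 reaches it, so n = 3.

3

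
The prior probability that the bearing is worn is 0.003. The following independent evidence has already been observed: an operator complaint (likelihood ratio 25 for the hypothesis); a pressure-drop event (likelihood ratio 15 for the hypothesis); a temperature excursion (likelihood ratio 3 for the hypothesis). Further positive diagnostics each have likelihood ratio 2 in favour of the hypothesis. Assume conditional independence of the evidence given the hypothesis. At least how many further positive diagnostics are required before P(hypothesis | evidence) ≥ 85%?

Prior odds = 0.003/0.997 = 3/997.
Combined Bayes factor of the evidence already in hand = 25 × 15 × 3 = 1125.
Odds after that evidence = (3/997) × 1125 = 3375/997.
Target odds = 0.85/0.15 = 17/3.
Need 2ⁿ ≥ 17/3 ÷ (3375/997) = 16949/10125.
2¹ = 2, which meets the required 16949/10125; so n = 1.

1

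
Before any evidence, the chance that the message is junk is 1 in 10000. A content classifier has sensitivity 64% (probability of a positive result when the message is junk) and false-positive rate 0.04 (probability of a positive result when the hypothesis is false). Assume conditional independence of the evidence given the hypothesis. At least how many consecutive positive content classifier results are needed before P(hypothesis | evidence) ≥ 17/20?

4

Prior odds: 0.0001 ÷ 0.9999 = 1/9999.
Likelihood ratio of a positive result = 0.64/0.04 = 16.
Target posterior odds = 0.85/0.15 = 17/3.
Need (1/9999) × 16ⁿ ≥ 17/3, i.e. 16ⁿ ≥ 56661.
16³ = 4096 falls short of 56661 but 16⁴ = 65536 reaches it, so n = 4.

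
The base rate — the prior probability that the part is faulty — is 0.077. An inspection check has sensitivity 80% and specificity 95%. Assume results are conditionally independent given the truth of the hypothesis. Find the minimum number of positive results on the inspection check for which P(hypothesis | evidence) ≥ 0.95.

Prior odds: 0.077 ÷ 0.923 = 77/923.
False-positive rate = 1 − 0.95 = 0.05; likelihood ratio of a positive = 0.8/0.05 = 16.
Target odds: 0.95 ÷ 0.05 = 19.
Need (77/923) × 16ⁿ ≥ 19, i.e. 16ⁿ ≥ 17537/77.
16¹ = 16 falls short of 17537/77 but 16² = 256 reaches it, so n = 2.

2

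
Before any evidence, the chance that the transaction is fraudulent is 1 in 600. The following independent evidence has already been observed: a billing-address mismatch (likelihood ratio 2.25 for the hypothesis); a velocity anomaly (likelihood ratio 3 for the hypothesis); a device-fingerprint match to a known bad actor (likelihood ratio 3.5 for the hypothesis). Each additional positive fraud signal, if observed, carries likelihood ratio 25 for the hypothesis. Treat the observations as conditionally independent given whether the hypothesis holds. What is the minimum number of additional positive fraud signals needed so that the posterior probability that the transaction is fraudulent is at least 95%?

Prior odds = (1/600)/(599/600) = 1/599.
Combined Bayes factor of the evidence already in hand = 2.25 × 3 × 3.5 = 23.625.
Odds after that evidence = (1/599) × 23.625 = 189/4792.
Target odds = 0.95/0.05 = 19.
Need 25ⁿ ≥ 19 ÷ (189/4792) = 91048/189.
25¹ = 25 falls short of 91048/189 but 25² = 625 reaches it, so n = 2.

2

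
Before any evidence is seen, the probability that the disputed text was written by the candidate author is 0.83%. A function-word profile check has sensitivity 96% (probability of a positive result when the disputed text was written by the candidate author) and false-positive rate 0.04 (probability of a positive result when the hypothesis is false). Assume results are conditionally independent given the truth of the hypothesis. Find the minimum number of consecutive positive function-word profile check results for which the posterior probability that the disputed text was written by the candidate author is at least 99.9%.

4

Prior odds: 0.0083 ÷ 0.9917 = 83/9917.
Likelihood ratio of a positive result = 0.96/0.04 = 24.
Target odds: 0.999 ÷ 0.001 = 999.
Need (83/9917) × 24ⁿ ≥ 999, i.e. 24ⁿ ≥ 9907083/83.
24³ = 13824 falls short of 9907083/83 but 24⁴ = 331776 reaches it, so n = 4.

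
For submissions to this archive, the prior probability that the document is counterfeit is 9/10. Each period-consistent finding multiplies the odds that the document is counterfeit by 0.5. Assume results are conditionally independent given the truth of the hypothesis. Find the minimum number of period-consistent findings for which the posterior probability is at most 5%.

Prior odds: 0.9 ÷ 0.1 = 9.
Likelihood ratio per period-consistent finding = 0.5.
Target odds: 0.05 ÷ 0.95 = 1/19.
Need 9 × 0.5ⁿ ≤ 1/19, i.e. 0.5ⁿ ≤ 1/171.
0.5⁷ = 0.0078125 is still above 1/171 but 0.5⁸ = 0.00390625 is at or below it, so n = 8.

8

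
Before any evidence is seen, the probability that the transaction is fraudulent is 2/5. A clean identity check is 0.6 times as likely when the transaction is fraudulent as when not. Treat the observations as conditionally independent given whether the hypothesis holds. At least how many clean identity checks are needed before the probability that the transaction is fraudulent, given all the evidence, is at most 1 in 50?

Prior odds: 0.4 ÷ 0.6 = 2/3.
Likelihood ratio per clean identity check = 0.6.
Target odds: 0.02 ÷ 0.98 = 1/49.
Need (2/3) × 0.6ⁿ ≤ 1/49, i.e. 0.6ⁿ ≤ 3/98.
0.6⁶ = 729/15625 is still above 3/98 but 0.6⁷ = 2187/78125 is at or below it, so n = 7.

7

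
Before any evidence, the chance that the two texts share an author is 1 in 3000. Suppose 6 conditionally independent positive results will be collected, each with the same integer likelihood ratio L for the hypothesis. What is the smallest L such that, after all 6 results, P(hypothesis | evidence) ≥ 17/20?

6

Prior odds = (1/3000)/(2999/3000) = 1/2999.
Target odds = 0.85/0.15 = 17/3.
Need L⁶ ≥ 17/3 ÷ (1/2999) = 50983/3.
5⁶ = 15625 < 50983/3 ≤ 46656 = 6⁶, so L = 6.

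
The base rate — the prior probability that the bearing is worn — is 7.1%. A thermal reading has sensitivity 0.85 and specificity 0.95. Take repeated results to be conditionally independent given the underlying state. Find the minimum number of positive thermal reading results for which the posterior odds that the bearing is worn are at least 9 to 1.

2

Prior odds = 0.071/0.929 = 71/929.
False-positive rate = 1 − 0.95 = 0.05; likelihood ratio of a positive = 0.85/0.05 = 17.
Target odds = 9.
Require 17ⁿ ≥ 9 ÷ (71/929) = 8361/71.
17¹ = 17 falls short of 8361/71 but 17² = 289 reaches it, so n = 2.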